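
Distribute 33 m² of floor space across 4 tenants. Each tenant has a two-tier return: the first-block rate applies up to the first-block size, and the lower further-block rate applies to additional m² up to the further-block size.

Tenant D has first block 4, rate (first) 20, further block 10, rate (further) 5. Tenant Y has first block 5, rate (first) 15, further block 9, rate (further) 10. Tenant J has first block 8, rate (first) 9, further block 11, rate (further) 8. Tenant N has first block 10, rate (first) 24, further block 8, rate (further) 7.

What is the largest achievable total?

Order all 8 blocks by rate: Tenant N/tier1 24 > Tenant D/tier1 20 > Tenant Y/tier1 15 > Tenant Y/tier2 10 > Tenant J/tier1 9 > Tenant J/tier2 8 > Tenant N/tier2 7 > Tenant D/tier2 5.
Fill Tenant N tier1 block (10 at 24) → 23 left.
Tenant D tier1 at 20: fill all 4 → 19 left.
Tenant Y tier1 at 15: fill all 5 → 14 left.
Fill Tenant Y tier2 block (9 at 10) → 5 left.
Tenant J/tier1: +5 of 8 at 9; pool empty.
Total = 24×10 + 20×4 + 15×5 + 10×9 + 9×5 = 530.

530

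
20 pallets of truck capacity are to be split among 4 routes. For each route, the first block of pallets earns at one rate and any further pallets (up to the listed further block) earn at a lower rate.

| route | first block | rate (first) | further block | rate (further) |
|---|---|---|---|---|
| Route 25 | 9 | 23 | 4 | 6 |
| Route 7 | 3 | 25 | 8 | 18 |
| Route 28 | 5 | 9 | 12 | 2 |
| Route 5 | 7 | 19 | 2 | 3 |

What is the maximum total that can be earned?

433

Rank every tier by rate: Route 7/first 25 > Route 25/first 23 > Route 5/first 19 > Route 7/second 18 > Route 28/first 9 > Route 25/second 6 > Route 5/second 3 > Route 28/second 2.
Route 7/first (25): +3 → 17 left.
Fill Route 25 first block (9 at 23) → 8 left.
Route 5 first at 19: fill all 7 → 1 left.
Route 7/second: +1 of 8 at 18; pool empty.
Total = 25×3 + 23×9 + 19×7 + 18×1 = 433.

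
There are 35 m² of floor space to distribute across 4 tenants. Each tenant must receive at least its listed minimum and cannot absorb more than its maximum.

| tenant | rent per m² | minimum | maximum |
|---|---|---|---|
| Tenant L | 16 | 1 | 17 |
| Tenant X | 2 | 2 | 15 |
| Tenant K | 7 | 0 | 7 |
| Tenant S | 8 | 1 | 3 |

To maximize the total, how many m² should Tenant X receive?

Meeting every minimum uses 1+2+0+1 = 4 m², leaving 31.
Order the tenants by rent per m²: Tenant L 16 > Tenant S 8 > Tenant K 7 > Tenant X 2.
Tenant L takes 16 more to reach its cap of 17 ; 15 left.
Tenant S: +2 to 3 (cap) ; 13 left.
Tenant K takes 7 more to reach its cap of 7 ; 6 left.
Tenant X: +6 (room for 13) → 8. Pool exhausted.

8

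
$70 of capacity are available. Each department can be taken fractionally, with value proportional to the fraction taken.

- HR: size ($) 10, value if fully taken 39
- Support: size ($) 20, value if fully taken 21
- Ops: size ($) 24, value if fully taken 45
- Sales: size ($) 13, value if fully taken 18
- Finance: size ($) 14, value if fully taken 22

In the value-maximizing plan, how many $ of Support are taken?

Sort by value density: HR 39/10≈3.9, Ops 45/24≈1.88, Finance 22/14≈1.57, Sales 18/13≈1.38, Support 21/20≈1.05.
Take all of HR (10 $, value 39) → 60 $ left.
All 24 $ of Ops fit (value 45) → 36 remain.
Take all of Finance (14 $, value 22) → 22 $ left.
All 13 $ of Sales fit (value 18) → 9 remain.
Fill the last 9 $ with part of Support: 9/20 of it earns 9.45.

9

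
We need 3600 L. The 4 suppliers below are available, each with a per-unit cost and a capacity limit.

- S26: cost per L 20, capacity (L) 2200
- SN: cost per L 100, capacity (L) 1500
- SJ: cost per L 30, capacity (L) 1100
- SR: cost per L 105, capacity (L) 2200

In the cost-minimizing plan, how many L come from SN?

Use suppliers in increasing cost order.
S26 at 20: take all 2200 L ; 1400 still needed.
Take 1100 from SJ at 30 ; need 300 more.
Take 300 from SN at 100 to finish.
SR: unused.

300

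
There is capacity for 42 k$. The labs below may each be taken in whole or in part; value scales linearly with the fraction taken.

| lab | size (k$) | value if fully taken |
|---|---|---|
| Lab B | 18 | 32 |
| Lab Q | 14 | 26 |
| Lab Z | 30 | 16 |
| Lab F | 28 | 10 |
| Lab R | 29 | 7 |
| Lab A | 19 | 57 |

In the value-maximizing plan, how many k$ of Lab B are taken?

Best value per unit of size first: Lab A 57/19≈3, Lab Q 26/14≈1.86, Lab B 32/18≈1.78, Lab Z 16/30≈0.533, Lab F 10/28≈0.357, Lab R 7/29≈0.241.
Lab A: take in full, 19 k$ for value 57 → 23 left.
Take all of Lab Q (14 k$, value 26) → 9 k$ left.
Only 9 k$ remain; take 9/18 of Lab B for value 32×9/18 = 16.

9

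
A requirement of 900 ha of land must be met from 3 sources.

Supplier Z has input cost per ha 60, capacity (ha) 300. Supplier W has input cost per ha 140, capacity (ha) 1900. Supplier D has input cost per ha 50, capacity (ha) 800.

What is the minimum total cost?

46000

Use sources in increasing cost order.
Supplier D (50): use full 800 ; 100 ha to go.
Take 100 from Supplier Z at 60 to finish.
Supplier W: unused.
Cost = 800×50 + 100×60 = 46000.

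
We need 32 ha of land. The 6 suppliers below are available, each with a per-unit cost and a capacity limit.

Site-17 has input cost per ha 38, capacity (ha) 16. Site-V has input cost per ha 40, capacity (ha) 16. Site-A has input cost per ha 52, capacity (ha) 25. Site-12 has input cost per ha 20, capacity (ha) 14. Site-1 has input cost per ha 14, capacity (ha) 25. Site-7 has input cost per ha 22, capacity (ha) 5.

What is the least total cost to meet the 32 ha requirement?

490

Fill from the cheapest supplier first.
Site-1 at 14: take all 25 ha ; 7 still needed.
Site-12 (20): take the remaining 7 ; done.
Site-7, Site-17, Site-V, Site-A: unused.
Cost = 25×14 + 7×20 = 490.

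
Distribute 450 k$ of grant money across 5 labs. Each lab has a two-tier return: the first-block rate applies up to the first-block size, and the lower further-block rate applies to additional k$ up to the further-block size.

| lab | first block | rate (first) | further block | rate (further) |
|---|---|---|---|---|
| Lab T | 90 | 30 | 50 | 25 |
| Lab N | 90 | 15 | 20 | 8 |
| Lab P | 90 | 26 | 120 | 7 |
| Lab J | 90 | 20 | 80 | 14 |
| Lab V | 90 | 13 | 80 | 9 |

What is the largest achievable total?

10000

Order all 10 blocks by rate: Lab T/T1 30 > Lab P/T1 26 > Lab T/T2 25 > Lab J/T1 20 > Lab N/T1 15 > Lab J/T2 14 > Lab V/T1 13 > Lab V/T2 9 > Lab N/T2 8 > Lab P/T2 7.
Lab T T1 at 30: fill all 90 — 360 left.
Lab P T1 at 26: fill all 90 — 270 left.
Fill Lab T T2 block (50 at 25) — 220 left.
Fill Lab J T1 block (90 at 20) — 130 left.
Lab N/T1 (15): +90 — 40 left.
Lab J T2 at 14: only 40 left, fill 40.
Total = 30×90 + 26×90 + 25×50 + 20×90 + 15×90 + 14×40 = 10000.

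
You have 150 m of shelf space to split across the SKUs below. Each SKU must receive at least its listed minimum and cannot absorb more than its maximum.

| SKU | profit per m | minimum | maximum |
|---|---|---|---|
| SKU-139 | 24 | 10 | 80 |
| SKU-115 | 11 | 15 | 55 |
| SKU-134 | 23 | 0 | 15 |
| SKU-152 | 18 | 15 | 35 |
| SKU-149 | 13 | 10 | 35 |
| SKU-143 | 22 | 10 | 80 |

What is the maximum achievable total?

Meeting every minimum uses 10+15+0+15+10+10 = 60 m, leaving 90.
Order the SKUs by profit per m: SKU-139 24 > SKU-134 23 > SKU-143 22 > SKU-152 18 > SKU-149 13 > SKU-115 11.
Give SKU-139 70 more to hit its cap of 80 ; 20 left.
SKU-134: +15 to 15 (cap) ; 5 left.
Only 5 left; SKU-143 takes them to reach 15.
Total = 24×80 + 11×15 + 23×15 + 18×15 + 13×10 + 22×15 = 3160.

3160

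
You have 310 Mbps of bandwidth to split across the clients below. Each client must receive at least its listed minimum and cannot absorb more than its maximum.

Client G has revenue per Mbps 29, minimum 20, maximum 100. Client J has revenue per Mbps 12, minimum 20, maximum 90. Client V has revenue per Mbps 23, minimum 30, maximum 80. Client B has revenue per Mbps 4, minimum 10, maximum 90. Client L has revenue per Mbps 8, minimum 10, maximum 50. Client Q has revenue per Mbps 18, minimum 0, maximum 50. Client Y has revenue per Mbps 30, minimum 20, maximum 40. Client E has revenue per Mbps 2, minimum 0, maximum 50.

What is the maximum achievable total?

7200

Meeting every minimum uses 20+20+30+10+10+0+20+0 = 110 Mbps, leaving 200.
Order the clients by revenue per Mbps: Client Y 30 > Client G 29 > Client V 23 > Client Q 18 > Client J 12 > Client L 8 > Client B 4 > Client E 2.
Client Y: +20 to 40 (cap) → 180 left.
Client G: +80 to 100 (cap) → 100 left.
Client V takes 50 more to reach its cap of 80 → 50 left.
Client Q takes 50 more to reach its cap of 50 → 0 left.
Total = 29×100 + 12×20 + 23×80 + 4×10 + 8×10 + 18×50 + 30×40 = 7200.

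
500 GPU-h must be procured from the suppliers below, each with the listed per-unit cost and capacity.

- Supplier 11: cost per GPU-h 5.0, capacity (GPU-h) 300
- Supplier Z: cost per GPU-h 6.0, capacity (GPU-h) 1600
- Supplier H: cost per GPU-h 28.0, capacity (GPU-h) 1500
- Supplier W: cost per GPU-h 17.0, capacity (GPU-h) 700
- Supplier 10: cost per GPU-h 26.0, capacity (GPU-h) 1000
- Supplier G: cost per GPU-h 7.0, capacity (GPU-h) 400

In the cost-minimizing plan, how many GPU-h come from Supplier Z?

Cheapest first:
Supplier 11 (5.0): use full 300 — 200 GPU-h to go.
Supplier Z at 6.0: take 200 of its 1600 — requirement met.
Supplier G, Supplier W, Supplier 10, Supplier H: unused.

200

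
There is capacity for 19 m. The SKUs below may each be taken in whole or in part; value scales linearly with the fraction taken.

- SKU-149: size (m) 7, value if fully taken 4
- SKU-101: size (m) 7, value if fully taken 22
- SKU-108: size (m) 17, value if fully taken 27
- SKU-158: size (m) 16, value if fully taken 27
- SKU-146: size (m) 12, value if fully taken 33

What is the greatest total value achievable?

Rank by value-to-size ratio: SKU-101 22/7≈3.14, SKU-146 33/12≈2.75, SKU-158 27/16≈1.69, SKU-108 27/17≈1.59, SKU-149 4/7≈0.571.
SKU-101: take in full, 7 m for value 22 ; 12 left.
SKU-146: take in full, 12 m for value 33 ; 0 left.
Total value = 55.

55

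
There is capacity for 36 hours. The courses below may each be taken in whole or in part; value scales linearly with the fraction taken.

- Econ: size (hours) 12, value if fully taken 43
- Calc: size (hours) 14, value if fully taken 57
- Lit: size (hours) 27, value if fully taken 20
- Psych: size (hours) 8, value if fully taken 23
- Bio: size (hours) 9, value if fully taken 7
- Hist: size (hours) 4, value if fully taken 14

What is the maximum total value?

Sort by value density: Calc 57/14≈4.07, Econ 43/12≈3.58, Hist 14/4≈3.5, Psych 23/8≈2.88, Bio 7/9≈0.778, Lit 20/27≈0.741.
All 14 hours of Calc fit (value 57) ; 22 remain.
All 12 hours of Econ fit (value 43) ; 10 remain.
Hist: take in full, 4 hours for value 14 ; 6 left.
Fill the last 6 hours with part of Psych: 6/8 of it earns 17.25.
Total value = 131.25.

131.25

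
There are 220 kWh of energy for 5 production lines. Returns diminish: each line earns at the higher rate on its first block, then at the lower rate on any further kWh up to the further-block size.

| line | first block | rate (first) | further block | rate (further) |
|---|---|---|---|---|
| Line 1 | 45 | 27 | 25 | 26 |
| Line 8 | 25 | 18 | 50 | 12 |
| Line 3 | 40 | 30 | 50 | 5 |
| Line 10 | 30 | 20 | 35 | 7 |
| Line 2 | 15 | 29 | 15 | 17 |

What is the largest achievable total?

Treat each block as its own option and order by rate: Line 3/T1 30 > Line 2/T1 29 > Line 1/T1 27 > Line 1/T2 26 > Line 10/T1 20 > Line 8/T1 18 > Line 2/T2 17 > Line 8/T2 12 > Line 10/T2 7 > Line 3/T2 5.
Line 3/T1 (30): +40 → 180 left.
Line 2/T1 (29): +15 → 165 left.
Line 1/T1 (27): +45 → 120 left.
Line 1 T2 at 26: fill all 25 → 95 left.
Line 10/T1 (20): +30 → 65 left.
Line 8/T1 (18): +25 → 40 left.
Fill Line 2 T2 block (15 at 17) → 25 left.
Line 8/T2: +25 of 50 at 12; pool empty.
Total = 30×40 + 29×15 + 27×45 + 26×25 + 20×30 + 18×25 + 17×15 + 12×25 = 5105.

5105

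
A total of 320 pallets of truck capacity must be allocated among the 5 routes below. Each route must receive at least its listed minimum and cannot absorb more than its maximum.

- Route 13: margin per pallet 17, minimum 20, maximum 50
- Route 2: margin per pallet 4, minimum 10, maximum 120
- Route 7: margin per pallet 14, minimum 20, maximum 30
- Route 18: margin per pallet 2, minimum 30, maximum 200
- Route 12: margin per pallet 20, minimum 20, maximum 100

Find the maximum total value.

Meeting every minimum uses 20+10+20+30+20 = 100 pallets, leaving 220.
Order the routes by margin per pallet: Route 12 20 > Route 13 17 > Route 7 14 > Route 2 4 > Route 18 2.
Route 12: +80 to 100 (cap) — 140 left.
Give Route 13 30 more to hit its cap of 50 — 110 left.
Route 7 takes 10 more to reach its cap of 30 — 100 left.
Only 100 left; Route 2 takes them to reach 110.
Total = 17×50 + 4×110 + 14×30 + 2×30 + 20×100 = 3770.

3770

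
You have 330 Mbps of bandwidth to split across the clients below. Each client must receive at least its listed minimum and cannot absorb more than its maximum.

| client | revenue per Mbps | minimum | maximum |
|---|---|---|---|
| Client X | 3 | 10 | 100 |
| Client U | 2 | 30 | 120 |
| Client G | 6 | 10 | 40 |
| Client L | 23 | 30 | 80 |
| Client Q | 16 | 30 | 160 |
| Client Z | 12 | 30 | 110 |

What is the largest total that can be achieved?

5030

Meeting every minimum uses 10+30+10+30+30+30 = 140 Mbps, leaving 190.
Highest revenue per Mbps first: Client L 23 > Client Q 16 > Client Z 12 > Client G 6 > Client X 3 > Client U 2.
Client L takes 50 more to reach its cap of 80 — 140 left.
Client Q takes 130 more to reach its cap of 160 — 10 left.
Client Z has room for 80 more but only 10 remain, so it gets 40.
Total = 3×10 + 2×30 + 6×10 + 23×80 + 16×160 + 12×40 = 5030.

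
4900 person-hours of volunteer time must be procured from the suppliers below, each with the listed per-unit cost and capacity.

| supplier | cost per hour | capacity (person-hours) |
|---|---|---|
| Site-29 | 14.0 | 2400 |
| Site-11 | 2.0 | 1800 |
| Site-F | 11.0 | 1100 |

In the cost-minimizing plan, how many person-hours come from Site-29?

Cheapest first:
Site-11 (2.0): use full 1800 → 3100 person-hours to go.
Site-F (11.0): use full 1100 → 2000 person-hours to go.
Take 2000 from Site-29 at 14.0 to finish.

2000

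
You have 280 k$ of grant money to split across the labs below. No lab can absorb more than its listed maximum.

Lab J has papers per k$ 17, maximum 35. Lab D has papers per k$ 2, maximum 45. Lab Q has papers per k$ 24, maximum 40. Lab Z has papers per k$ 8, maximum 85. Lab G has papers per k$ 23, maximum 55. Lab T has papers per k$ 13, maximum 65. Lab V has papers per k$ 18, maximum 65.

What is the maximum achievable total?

Rank by papers per k$: Lab Q 24 > Lab G 23 > Lab V 18 > Lab J 17 > Lab T 13 > Lab Z 8 > Lab D 2.
Lab Q takes 40 to reach its cap of 40 — 240 left.
Lab G: +55 to 55 (cap) — 185 left.
Lab V takes 65 to reach its cap of 65 — 120 left.
Lab J takes 35 to reach its cap of 35 — 85 left.
Lab T takes 65 to reach its cap of 65 — 20 left.
Only 20 left; Lab Z takes them to reach 20.
Total = 17×35 + 24×40 + 8×20 + 23×55 + 13×65 + 18×65 = 4995.

4995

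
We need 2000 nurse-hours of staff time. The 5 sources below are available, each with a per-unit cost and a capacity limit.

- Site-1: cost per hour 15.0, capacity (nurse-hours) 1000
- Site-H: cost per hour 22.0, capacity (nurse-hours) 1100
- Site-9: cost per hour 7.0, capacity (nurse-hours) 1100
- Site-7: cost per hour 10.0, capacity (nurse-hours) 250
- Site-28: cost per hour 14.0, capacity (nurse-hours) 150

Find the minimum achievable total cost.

Cheapest first:
Site-9 at 7.0: take all 1100 nurse-hours ; 900 still needed.
Site-7 (10.0): use full 250 ; 650 nurse-hours to go.
Site-28 at 14.0: take all 150 nurse-hours ; 500 still needed.
Site-1 at 15.0: take 500 of its 1000 ; requirement met.
Site-H: unused.
Cost = 1100×7.0 + 250×10.0 + 150×14.0 + 500×15.0 = 19800.

19800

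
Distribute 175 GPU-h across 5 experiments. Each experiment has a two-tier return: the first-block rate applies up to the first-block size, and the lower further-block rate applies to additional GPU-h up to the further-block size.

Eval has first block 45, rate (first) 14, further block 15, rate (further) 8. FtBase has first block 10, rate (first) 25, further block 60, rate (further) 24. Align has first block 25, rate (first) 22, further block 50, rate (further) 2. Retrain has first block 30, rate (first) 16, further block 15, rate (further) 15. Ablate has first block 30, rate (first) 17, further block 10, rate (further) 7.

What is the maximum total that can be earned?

3525

Order all 10 blocks by rate: FtBase/tier1 25 > FtBase/tier2 24 > Align/tier1 22 > Ablate/tier1 17 > Retrain/tier1 16 > Retrain/tier2 15 > Eval/tier1 14 > Eval/tier2 8 > Ablate/tier2 7 > Align/tier2 2.
Fill FtBase tier1 block (10 at 25) → 165 left.
FtBase/tier2 (24): +60 → 105 left.
Fill Align tier1 block (25 at 22) → 80 left.
Fill Ablate tier1 block (30 at 17) → 50 left.
Retrain/tier1 (16): +30 → 20 left.
Fill Retrain tier2 block (15 at 15) → 5 left.
Eval tier1 at 14: only 5 left, fill 5.
Total = 25×10 + 24×60 + 22×25 + 17×30 + 16×30 + 15×15 + 14×5 = 3525.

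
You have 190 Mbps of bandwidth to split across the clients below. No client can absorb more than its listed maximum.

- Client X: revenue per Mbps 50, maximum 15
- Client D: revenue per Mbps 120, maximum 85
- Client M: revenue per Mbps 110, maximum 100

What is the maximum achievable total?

21450

Highest revenue per Mbps first: Client D 120 > Client M 110 > Client X 50.
Give Client D 85 to hit its cap of 85 → 105 left.
Give Client M 100 to hit its cap of 100 → 5 left.
Only 5 left; Client X takes them to reach 5.
Total = 50×5 + 120×85 + 110×100 = 21450.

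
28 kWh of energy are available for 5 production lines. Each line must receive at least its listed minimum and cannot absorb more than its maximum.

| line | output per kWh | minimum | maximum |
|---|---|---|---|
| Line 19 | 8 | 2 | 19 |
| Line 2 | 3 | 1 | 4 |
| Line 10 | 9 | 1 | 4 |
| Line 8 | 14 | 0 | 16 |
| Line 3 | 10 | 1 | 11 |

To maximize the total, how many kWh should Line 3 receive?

Meeting every minimum uses 2+1+1+0+1 = 5 kWh, leaving 23.
Rank by output per kWh: Line 8 14 > Line 3 10 > Line 10 9 > Line 19 8 > Line 2 3.
Line 8: +16 to 16 (cap) ; 7 left.
Only 7 left; Line 3 takes them to reach 8.

8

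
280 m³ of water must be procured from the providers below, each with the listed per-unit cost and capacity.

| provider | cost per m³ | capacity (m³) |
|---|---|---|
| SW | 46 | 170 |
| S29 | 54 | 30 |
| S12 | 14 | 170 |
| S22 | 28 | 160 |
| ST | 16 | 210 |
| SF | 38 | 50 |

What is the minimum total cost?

Cheapest first:
S12 (14): use full 170 → 110 m³ to go.
ST at 16: take 110 of its 210 → requirement met.
S22, SF, SW, S29: unused.
Cost = 170×14 + 110×16 = 4140.

4140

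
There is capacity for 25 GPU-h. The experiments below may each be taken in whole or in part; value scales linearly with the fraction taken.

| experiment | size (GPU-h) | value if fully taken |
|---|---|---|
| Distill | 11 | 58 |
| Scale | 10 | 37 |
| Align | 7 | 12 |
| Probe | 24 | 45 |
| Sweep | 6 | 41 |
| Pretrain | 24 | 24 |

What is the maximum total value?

Best value per unit of size first: Sweep 41/6≈6.83, Distill 58/11≈5.27, Scale 37/10≈3.7, Probe 45/24≈1.88, Align 12/7≈1.71, Pretrain 24/24≈1.
Sweep: take in full, 6 GPU-h for value 41 ; 19 left.
Distill: take in full, 11 GPU-h for value 58 ; 8 left.
Only 8 GPU-h remain; take 8/10 of Scale for value 37×8/10 = 29.6.
Total value = 128.6.

128.6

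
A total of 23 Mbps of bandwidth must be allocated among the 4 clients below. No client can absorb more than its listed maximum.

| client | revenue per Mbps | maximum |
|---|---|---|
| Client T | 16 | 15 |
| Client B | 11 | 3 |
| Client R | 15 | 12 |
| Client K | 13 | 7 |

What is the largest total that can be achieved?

360

Highest revenue per Mbps first: Client T 16 > Client R 15 > Client K 13 > Client B 11.
Client T: +15 to 15 (cap) — 8 left.
Only 8 left; Client R takes them to reach 8.
Total = 16×15 + 15×8 = 360.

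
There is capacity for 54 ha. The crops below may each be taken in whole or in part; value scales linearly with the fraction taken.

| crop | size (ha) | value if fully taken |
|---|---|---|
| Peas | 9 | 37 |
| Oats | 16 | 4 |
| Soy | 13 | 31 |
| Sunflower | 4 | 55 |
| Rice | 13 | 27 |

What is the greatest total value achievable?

Best value per unit of size first: Sunflower 55/4≈13.8, Peas 37/9≈4.11, Soy 31/13≈2.38, Rice 27/13≈2.08, Oats 4/16≈0.25.
Take all of Sunflower (4 ha, value 55) → 50 ha left.
Take all of Peas (9 ha, value 37) → 41 ha left.
All 13 ha of Soy fit (value 31) → 28 remain.
All 13 ha of Rice fit (value 27) → 15 remain.
15 ha left: a 15/16 share of Oats gives 4×15/16 = 3.75.
Total value = 153.75.

153.75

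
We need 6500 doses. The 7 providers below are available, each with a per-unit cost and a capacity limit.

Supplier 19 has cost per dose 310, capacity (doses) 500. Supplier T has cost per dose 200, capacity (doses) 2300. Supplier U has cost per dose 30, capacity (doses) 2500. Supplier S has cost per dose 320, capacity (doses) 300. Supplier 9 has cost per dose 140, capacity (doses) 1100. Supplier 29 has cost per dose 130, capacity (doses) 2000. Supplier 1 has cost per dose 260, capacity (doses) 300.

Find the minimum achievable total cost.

669000

Use providers in increasing cost order.
Supplier U at 30: take all 2500 doses ; 4000 still needed.
Take 2000 from Supplier 29 at 130 ; need 2000 more.
Supplier 9 (140): use full 1100 ; 900 doses to go.
Supplier T at 200: take 900 of its 2300 ; requirement met.
Supplier 1, Supplier 19, Supplier S: unused.
Cost = 2500×30 + 2000×130 + 1100×140 + 900×200 = 669000.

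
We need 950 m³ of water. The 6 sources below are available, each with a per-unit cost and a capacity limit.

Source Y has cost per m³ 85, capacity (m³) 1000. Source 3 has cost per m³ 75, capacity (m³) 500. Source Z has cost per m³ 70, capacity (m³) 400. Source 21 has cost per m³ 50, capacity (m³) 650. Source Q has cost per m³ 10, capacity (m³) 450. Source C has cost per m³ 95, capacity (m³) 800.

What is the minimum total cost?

Cheapest first:
Source Q (10): use full 450 ; 500 m³ to go.
Source 21 (50): take the remaining 500 ; done.
Source Z, Source 3, Source Y, Source C: unused.
Cost = 450×10 + 500×50 = 29500.

29500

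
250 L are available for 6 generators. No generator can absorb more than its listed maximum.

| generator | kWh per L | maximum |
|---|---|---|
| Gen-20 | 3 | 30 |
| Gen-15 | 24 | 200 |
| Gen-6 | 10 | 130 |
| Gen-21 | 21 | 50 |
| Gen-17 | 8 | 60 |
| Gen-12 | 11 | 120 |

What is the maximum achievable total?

5850

Highest kWh per L first: Gen-15 24 > Gen-21 21 > Gen-12 11 > Gen-6 10 > Gen-17 8 > Gen-20 3.
Give Gen-15 200 to hit its cap of 200 — 50 left.
Gen-21: +50 to 50 (cap) — 0 left.
Total = 24×200 + 21×50 = 5850.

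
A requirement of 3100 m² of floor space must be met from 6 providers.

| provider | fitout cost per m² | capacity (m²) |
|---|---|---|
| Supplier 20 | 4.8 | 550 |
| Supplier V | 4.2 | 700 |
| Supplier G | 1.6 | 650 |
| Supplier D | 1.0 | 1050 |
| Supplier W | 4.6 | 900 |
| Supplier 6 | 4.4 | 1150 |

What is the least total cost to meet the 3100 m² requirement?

Fill from the cheapest provider first.
Take 1050 from Supplier D at 1.0 ; need 2050 more.
Supplier G at 1.6: take all 650 m² ; 1400 still needed.
Take 700 from Supplier V at 4.2 ; need 700 more.
Supplier 6 at 4.4: take 700 of its 1150 ; requirement met.
Supplier W, Supplier 20: unused.
Cost = 1050×1.0 + 650×1.6 + 700×4.2 + 700×4.4 = 8110.

8110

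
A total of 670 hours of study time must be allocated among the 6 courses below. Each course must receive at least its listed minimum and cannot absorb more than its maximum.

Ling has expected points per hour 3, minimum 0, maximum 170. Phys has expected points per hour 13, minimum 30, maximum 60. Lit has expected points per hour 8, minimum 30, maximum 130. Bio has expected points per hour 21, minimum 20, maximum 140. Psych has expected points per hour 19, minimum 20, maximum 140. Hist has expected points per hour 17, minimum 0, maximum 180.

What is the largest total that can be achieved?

Meeting every minimum uses 0+30+30+20+20+0 = 100 hours, leaving 570.
Highest expected points per hour first: Bio 21 > Psych 19 > Hist 17 > Phys 13 > Lit 8 > Ling 3.
Bio takes 120 more to reach its cap of 140 ; 450 left.
Give Psych 120 more to hit its cap of 140 ; 330 left.
Hist: +180 to 180 (cap) ; 150 left.
Give Phys 30 more to hit its cap of 60 ; 120 left.
Lit: +100 to 130 (cap) ; 20 left.
Ling has room for 170 more but only 20 remain, so it gets 20.
Total = 3×20 + 13×60 + 8×130 + 21×140 + 19×140 + 17×180 = 10540.

10540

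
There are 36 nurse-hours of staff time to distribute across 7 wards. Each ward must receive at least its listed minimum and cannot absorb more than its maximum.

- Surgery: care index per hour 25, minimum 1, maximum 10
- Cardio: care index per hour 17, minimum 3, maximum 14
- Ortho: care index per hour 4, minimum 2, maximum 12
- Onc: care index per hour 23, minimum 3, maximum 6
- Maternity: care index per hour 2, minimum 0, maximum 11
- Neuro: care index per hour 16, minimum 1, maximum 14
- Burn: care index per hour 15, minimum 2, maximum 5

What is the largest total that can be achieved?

Meeting every minimum uses 1+3+2+3+0+1+2 = 12 nurse-hours, leaving 24.
Highest care index per hour first: Surgery 25 > Onc 23 > Cardio 17 > Neuro 16 > Burn 15 > Ortho 4 > Maternity 2.
Surgery: +9 to 10 (cap) → 15 left.
Onc takes 3 more to reach its cap of 6 → 12 left.
Cardio: +11 to 14 (cap) → 1 left.
Neuro: +1 (room for 13) → 2. Pool exhausted.
Total = 25×10 + 17×14 + 4×2 + 23×6 + 16×2 + 15×2 = 696.

696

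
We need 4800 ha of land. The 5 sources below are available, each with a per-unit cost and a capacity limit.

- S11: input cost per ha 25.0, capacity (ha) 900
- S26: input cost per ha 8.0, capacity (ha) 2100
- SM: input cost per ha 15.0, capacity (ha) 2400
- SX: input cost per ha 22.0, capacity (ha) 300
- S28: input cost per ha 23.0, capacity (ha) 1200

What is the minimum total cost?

59400

Use sources in increasing cost order.
Take 2100 from S26 at 8.0 → need 2700 more.
Take 2400 from SM at 15.0 → need 300 more.
SX at 22.0: take all 300 ha → 0 still needed.
S28, S11: unused.
Cost = 2100×8.0 + 2400×15.0 + 300×22.0 = 59400.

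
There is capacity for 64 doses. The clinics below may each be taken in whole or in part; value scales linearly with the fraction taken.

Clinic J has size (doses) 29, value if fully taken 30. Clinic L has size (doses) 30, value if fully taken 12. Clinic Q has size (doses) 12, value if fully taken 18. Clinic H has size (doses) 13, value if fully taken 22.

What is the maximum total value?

Sort by value density: Clinic H 22/13≈1.69, Clinic Q 18/12≈1.5, Clinic J 30/29≈1.03, Clinic L 12/30≈0.4.
All 13 doses of Clinic H fit (value 22) ; 51 remain.
All 12 doses of Clinic Q fit (value 18) ; 39 remain.
Take all of Clinic J (29 doses, value 30) ; 10 doses left.
Fill the last 10 doses with part of Clinic L: 10/30 of it earns 4.
Total value = 74.

74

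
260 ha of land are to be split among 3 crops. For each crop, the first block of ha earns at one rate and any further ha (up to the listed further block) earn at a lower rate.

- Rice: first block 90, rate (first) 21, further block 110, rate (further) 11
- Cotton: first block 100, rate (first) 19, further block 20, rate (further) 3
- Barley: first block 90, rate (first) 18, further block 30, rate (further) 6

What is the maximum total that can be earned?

Order all 6 blocks by rate: Rice/tier1 21 > Cotton/tier1 19 > Barley/tier1 18 > Rice/tier2 11 > Barley/tier2 6 > Cotton/tier2 3.
Rice/tier1 (21): +90 ; 170 left.
Cotton/tier1 (19): +100 ; 70 left.
Barley/tier1: +70 of 90 at 18; pool empty.
Total = 21×90 + 19×100 + 18×70 = 5050.

5050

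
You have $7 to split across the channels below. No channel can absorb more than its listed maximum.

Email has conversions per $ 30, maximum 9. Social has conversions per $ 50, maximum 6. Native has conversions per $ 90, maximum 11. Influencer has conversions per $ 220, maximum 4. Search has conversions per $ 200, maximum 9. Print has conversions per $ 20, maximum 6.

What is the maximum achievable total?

1480

Highest conversions per $ first: Influencer 220 > Search 200 > Native 90 > Social 50 > Email 30 > Print 20.
Influencer: +4 to 4 (cap) — 3 left.
Search: +3 (room for 9) → 3. Pool exhausted.
Total = 220×4 + 200×3 = 1480.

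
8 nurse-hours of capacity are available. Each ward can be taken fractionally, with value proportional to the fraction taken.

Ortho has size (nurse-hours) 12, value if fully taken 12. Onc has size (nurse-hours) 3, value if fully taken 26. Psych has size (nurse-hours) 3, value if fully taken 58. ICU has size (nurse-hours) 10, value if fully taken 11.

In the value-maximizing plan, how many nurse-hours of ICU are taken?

2

Best value per unit of size first: Psych 58/3≈19.3, Onc 26/3≈8.67, ICU 11/10≈1.1, Ortho 12/12≈1.
All 3 nurse-hours of Psych fit (value 58) → 5 remain.
Take all of Onc (3 nurse-hours, value 26) → 2 nurse-hours left.
2 nurse-hours left: a 2/10 share of ICU gives 11×2/10 = 2.2.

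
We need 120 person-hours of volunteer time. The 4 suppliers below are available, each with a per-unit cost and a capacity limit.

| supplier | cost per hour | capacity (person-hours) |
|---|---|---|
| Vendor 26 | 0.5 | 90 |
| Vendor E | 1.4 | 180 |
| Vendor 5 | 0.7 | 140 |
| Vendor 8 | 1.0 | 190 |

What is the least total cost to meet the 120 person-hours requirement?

Use suppliers in increasing cost order.
Take 90 from Vendor 26 at 0.5 → need 30 more.
Take 30 from Vendor 5 at 0.7 to finish.
Vendor 8, Vendor E: unused.
Cost = 90×0.5 + 30×0.7 = 66.

66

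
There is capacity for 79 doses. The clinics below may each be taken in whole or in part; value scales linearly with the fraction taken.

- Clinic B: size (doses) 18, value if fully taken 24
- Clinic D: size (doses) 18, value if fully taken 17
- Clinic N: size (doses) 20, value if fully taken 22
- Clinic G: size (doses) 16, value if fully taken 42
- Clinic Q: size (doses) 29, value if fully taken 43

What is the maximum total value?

Rank by value-to-size ratio: Clinic G 42/16≈2.62, Clinic Q 43/29≈1.48, Clinic B 24/18≈1.33, Clinic N 22/20≈1.1, Clinic D 17/18≈0.944.
All 16 doses of Clinic G fit (value 42) ; 63 remain.
Clinic Q: take in full, 29 doses for value 43 ; 34 left.
All 18 doses of Clinic B fit (value 24) ; 16 remain.
16 doses left: a 16/20 share of Clinic N gives 22×16/20 = 17.6.
Total value = 126.6.

126.6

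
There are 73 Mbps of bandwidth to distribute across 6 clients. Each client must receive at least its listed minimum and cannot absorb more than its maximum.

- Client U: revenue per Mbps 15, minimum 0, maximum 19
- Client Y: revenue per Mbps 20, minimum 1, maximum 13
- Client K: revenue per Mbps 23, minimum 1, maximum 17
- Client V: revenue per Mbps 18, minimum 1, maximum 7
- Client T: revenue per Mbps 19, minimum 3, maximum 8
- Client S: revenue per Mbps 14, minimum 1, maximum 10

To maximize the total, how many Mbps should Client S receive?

Meeting every minimum uses 0+1+1+1+3+1 = 7 Mbps, leaving 66.
Highest revenue per Mbps first: Client K 23 > Client Y 20 > Client T 19 > Client V 18 > Client U 15 > Client S 14.
Give Client K 16 more to hit its cap of 17 ; 50 left.
Give Client Y 12 more to hit its cap of 13 ; 38 left.
Give Client T 5 more to hit its cap of 8 ; 33 left.
Client V: +6 to 7 (cap) ; 27 left.
Give Client U 19 more to hit its cap of 19 ; 8 left.
Client S: +8 (room for 9) → 9. Pool exhausted.

9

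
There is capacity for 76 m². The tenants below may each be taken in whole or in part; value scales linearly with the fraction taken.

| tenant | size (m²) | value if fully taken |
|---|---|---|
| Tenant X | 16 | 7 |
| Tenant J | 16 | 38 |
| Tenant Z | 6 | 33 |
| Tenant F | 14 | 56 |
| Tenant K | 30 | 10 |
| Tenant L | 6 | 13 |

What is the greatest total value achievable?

Rank by value-to-size ratio: Tenant Z 33/6≈5.5, Tenant F 56/14≈4, Tenant J 38/16≈2.38, Tenant L 13/6≈2.17, Tenant X 7/16≈0.438, Tenant K 10/30≈0.333.
Tenant Z: take in full, 6 m² for value 33 → 70 left.
Tenant F: take in full, 14 m² for value 56 → 56 left.
All 16 m² of Tenant J fit (value 38) → 40 remain.
All 6 m² of Tenant L fit (value 13) → 34 remain.
Tenant X: take in full, 16 m² for value 7 → 18 left.
Only 18 m² remain; take 18/30 of Tenant K for value 10×18/30 = 6.
Total value = 153.

153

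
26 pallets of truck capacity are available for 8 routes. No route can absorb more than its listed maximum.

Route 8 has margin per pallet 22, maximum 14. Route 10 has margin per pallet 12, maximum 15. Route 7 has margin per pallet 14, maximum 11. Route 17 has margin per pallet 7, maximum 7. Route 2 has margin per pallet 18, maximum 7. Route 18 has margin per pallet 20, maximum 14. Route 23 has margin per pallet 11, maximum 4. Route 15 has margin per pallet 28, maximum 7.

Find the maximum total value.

Highest margin per pallet first: Route 15 28 > Route 8 22 > Route 18 20 > Route 2 18 > Route 7 14 > Route 10 12 > Route 23 11 > Route 17 7.
Give Route 15 7 to hit its cap of 7 ; 19 left.
Give Route 8 14 to hit its cap of 14 ; 5 left.
Route 18: +5 (room for 14) → 5. Pool exhausted.
Total = 22×14 + 20×5 + 28×7 = 604.

604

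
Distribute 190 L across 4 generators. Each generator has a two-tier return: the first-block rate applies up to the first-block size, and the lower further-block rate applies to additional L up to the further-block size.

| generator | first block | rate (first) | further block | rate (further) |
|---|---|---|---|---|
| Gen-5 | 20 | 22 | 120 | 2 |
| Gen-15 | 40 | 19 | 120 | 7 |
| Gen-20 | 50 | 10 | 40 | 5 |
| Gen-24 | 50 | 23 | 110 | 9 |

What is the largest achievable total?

Order all 8 blocks by rate: Gen-24/tier1 23 > Gen-5/tier1 22 > Gen-15/tier1 19 > Gen-20/tier1 10 > Gen-24/tier2 9 > Gen-15/tier2 7 > Gen-20/tier2 5 > Gen-5/tier2 2.
Fill Gen-24 tier1 block (50 at 23) → 140 left.
Fill Gen-5 tier1 block (20 at 22) → 120 left.
Fill Gen-15 tier1 block (40 at 19) → 80 left.
Fill Gen-20 tier1 block (50 at 10) → 30 left.
Gen-24 tier2 at 9: only 30 left, fill 30.
Total = 23×50 + 22×20 + 19×40 + 10×50 + 9×30 = 3120.

3120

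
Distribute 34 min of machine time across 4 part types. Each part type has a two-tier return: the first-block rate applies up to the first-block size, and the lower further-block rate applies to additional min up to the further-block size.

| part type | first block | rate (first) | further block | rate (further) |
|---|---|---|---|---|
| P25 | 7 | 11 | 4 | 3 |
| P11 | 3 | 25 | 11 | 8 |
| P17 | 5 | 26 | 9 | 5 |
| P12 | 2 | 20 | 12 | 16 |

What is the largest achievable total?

Rank every tier by rate: P17/T1 26 > P11/T1 25 > P12/T1 20 > P12/T2 16 > P25/T1 11 > P11/T2 8 > P17/T2 5 > P25/T2 3.
Fill P17 T1 block (5 at 26) → 29 left.
Fill P11 T1 block (3 at 25) → 26 left.
P12/T1 (20): +2 → 24 left.
P12/T2 (16): +12 → 12 left.
P25/T1 (11): +7 → 5 left.
P11 T2 at 8: only 5 left, fill 5.
Total = 26×5 + 25×3 + 20×2 + 16×12 + 11×7 + 8×5 = 554.

554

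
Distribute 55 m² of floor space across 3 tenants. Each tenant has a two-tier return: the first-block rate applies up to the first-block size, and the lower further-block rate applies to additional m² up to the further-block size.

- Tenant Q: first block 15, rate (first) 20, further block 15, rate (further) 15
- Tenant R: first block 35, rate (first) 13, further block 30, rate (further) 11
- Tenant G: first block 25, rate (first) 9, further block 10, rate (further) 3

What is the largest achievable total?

850

Rank every tier by rate: Tenant Q/tier1 20 > Tenant Q/tier2 15 > Tenant R/tier1 13 > Tenant R/tier2 11 > Tenant G/tier1 9 > Tenant G/tier2 3.
Tenant Q/tier1 (20): +15 — 40 left.
Tenant Q/tier2 (15): +15 — 25 left.
25 remain; put them into Tenant R tier1 at 13.
Total = 20×15 + 15×15 + 13×25 = 850.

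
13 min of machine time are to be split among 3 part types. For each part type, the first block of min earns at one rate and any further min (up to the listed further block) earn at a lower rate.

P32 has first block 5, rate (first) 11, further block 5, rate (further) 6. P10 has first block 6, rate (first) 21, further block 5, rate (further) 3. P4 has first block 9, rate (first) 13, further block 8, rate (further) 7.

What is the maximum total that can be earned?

Rank every tier by rate: P10/T1 21 > P4/T1 13 > P32/T1 11 > P4/T2 7 > P32/T2 6 > P10/T2 3.
Fill P10 T1 block (6 at 21) → 7 left.
P4 T1 at 13: only 7 left, fill 7.
Total = 21×6 + 13×7 = 217.

217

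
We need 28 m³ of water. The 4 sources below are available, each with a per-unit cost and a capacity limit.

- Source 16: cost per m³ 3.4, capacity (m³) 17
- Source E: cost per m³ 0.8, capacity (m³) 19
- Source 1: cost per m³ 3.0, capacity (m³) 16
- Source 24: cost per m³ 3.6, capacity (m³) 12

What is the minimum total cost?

Cheapest first:
Source E at 0.8: take all 19 m³ → 9 still needed.
Source 1 at 3.0: take 9 of its 16 → requirement met.
Source 16, Source 24: unused.
Cost = 19×0.8 + 9×3.0 = 42.2.

42.2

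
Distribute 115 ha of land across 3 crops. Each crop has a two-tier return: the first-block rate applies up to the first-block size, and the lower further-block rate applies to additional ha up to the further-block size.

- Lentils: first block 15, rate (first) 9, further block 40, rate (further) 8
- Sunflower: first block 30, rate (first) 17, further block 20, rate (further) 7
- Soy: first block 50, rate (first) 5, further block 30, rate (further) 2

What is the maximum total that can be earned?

1155

Rank every tier by rate: Sunflower/tier1 17 > Lentils/tier1 9 > Lentils/tier2 8 > Sunflower/tier2 7 > Soy/tier1 5 > Soy/tier2 2.
Sunflower tier1 at 17: fill all 30 ; 85 left.
Lentils tier1 at 9: fill all 15 ; 70 left.
Lentils/tier2 (8): +40 ; 30 left.
Sunflower tier2 at 7: fill all 20 ; 10 left.
Soy tier1 at 5: only 10 left, fill 10.
Total = 17×30 + 9×15 + 8×40 + 7×20 + 5×10 = 1155.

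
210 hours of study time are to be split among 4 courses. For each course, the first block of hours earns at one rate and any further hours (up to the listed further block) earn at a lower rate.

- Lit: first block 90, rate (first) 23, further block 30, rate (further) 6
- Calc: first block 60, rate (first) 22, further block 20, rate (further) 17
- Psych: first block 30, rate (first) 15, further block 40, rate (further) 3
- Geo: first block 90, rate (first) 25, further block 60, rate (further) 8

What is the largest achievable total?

Treat each block as its own option and order by rate: Geo/first 25 > Lit/first 23 > Calc/first 22 > Calc/second 17 > Psych/first 15 > Geo/second 8 > Lit/second 6 > Psych/second 3.
Geo first at 25: fill all 90 — 120 left.
Lit first at 23: fill all 90 — 30 left.
Calc first at 22: only 30 left, fill 30.
Total = 25×90 + 23×90 + 22×30 = 4980.

4980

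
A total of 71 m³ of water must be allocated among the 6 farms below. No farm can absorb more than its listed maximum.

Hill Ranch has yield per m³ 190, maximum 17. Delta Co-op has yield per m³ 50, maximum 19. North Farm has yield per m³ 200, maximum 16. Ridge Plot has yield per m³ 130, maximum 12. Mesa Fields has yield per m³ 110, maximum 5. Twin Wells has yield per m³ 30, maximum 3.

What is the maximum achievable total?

9550

Order the farms by yield per m³: North Farm 200 > Hill Ranch 190 > Ridge Plot 130 > Mesa Fields 110 > Delta Co-op 50 > Twin Wells 30.
North Farm takes 16 to reach its cap of 16 — 55 left.
Hill Ranch: +17 to 17 (cap) — 38 left.
Ridge Plot takes 12 to reach its cap of 12 — 26 left.
Mesa Fields takes 5 to reach its cap of 5 — 21 left.
Give Delta Co-op 19 to hit its cap of 19 — 2 left.
Twin Wells has room for 3 but only 2 remain, so it gets 2.
Total = 190×17 + 50×19 + 200×16 + 130×12 + 110×5 + 30×2 = 9550.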